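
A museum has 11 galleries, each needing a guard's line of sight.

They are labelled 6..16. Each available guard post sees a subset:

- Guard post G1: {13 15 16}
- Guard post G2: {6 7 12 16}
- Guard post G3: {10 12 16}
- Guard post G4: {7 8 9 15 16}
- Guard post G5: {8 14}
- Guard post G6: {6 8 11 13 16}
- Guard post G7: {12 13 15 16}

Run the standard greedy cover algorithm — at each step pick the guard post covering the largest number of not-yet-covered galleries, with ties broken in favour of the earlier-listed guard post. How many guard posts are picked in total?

4

Greedy: pick G4 (covers 5 new) → pick G6 (covers 3 new) → pick G3 (covers 2 new) → pick G5 (covers 1 new). Total picks: 4.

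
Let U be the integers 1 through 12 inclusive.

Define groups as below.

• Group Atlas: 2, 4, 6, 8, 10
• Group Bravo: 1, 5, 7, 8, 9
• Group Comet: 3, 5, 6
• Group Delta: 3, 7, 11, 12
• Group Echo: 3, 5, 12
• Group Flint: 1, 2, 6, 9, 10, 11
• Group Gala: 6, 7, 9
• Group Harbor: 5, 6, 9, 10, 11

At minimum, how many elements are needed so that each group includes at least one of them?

3

The 3 elements {3, 5, 6} hit every group.
No choice of 2 elements meets every group, so 3 is the minimum.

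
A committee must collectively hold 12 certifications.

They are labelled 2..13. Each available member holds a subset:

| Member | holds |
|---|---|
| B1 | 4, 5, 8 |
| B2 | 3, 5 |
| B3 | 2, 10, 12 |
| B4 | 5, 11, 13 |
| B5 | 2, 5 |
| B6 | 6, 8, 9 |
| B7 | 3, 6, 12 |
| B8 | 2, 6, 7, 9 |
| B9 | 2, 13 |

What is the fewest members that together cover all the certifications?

B1 and B2 and B3 and B4 and B8 together: B1 ∪ B2 ∪ B3 ∪ B4 ∪ B8 = {2, 3, 4, 5, 6, 7, 8, 9, 10, 11, 12, 13} — every certification is covered.
No 4 of the 9 members cover everything (all 126 combinations miss at least one certification), so 5 is optimal.

5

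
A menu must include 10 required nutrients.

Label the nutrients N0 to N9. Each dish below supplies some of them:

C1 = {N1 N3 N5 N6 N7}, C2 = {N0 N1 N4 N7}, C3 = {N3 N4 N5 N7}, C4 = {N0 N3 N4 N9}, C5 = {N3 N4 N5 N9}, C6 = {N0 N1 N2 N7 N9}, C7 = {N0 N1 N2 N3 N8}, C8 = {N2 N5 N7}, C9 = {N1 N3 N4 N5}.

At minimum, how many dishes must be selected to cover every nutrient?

3

Take {C1, C4, C7}. Their union is {N0, N1, N2, N3, N4, N5, N6, N7, N8, N9}, which is all 10 nutrients.
Only C1 contains N6, so C1 is forced; the remaining 5 nutrients need at least 2 more dishes (each remaining dish adds at most 3) — so at least 3 dishes are needed, and 3 is optimal.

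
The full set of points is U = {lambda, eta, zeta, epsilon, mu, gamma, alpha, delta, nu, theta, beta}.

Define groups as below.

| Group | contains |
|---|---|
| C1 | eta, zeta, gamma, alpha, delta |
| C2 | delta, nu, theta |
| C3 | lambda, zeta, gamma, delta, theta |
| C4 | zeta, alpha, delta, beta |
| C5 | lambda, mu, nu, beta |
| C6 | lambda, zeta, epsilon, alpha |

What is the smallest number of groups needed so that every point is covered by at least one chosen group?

4

C1 and C3 and C5 and C6 together: C1 ∪ C3 ∪ C5 ∪ C6 = {lambda, eta, zeta, epsilon, mu, gamma, alpha, delta, nu, theta, beta} — every point is covered.
Only C6 contains epsilon, so C6 is forced; the remaining 7 points need at least 3 more groups (each remaining group adds at most 3) — so at least 4 groups are needed, and 4 is optimal.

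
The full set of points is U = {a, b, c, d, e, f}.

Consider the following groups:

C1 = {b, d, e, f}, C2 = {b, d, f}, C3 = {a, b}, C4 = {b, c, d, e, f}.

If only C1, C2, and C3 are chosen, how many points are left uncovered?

1

Union of C1, C2, C3 = {a, b, d, e, f}.
Not covered: c — 1 point.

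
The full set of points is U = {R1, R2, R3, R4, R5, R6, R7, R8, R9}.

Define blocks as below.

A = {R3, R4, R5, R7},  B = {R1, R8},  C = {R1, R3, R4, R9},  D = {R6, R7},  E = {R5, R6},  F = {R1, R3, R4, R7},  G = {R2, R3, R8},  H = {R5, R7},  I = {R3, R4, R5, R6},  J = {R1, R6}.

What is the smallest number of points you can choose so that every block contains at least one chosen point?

The 4 points {R1, R2, R6, R7} hit every block.
No choice of 3 points meets every block, so 4 is the minimum.

4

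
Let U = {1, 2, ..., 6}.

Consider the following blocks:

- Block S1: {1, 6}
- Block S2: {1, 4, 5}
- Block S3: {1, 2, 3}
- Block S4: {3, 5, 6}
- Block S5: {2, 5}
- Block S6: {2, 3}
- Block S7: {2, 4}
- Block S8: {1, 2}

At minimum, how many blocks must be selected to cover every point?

3

Take {S1, S2, S6}. Their union is {1, 2, 3, 4, 5, 6}, which is all 6 points.
No 2 of the 8 blocks cover everything (all 28 combinations miss at least one point), so 3 is optimal.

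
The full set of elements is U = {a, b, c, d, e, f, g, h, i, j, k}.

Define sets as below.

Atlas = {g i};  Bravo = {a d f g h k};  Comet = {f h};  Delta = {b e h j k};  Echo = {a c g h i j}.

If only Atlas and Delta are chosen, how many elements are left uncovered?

Union of Atlas, Delta = {b, e, g, h, i, j, k}.
Not covered: a, c, d, f — 4 elements.

4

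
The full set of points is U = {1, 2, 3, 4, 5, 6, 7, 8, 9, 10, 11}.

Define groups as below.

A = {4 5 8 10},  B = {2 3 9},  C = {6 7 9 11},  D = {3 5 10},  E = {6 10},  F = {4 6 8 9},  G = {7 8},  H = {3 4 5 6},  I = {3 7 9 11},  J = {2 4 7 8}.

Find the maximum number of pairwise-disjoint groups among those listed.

B, E, G are pairwise disjoint (B={2,3,9}; E={6,10}; G={7,8}).
Every remaining group overlaps one of these, and no 4 of the listed groups are pairwise disjoint, so 3 is the maximum.

3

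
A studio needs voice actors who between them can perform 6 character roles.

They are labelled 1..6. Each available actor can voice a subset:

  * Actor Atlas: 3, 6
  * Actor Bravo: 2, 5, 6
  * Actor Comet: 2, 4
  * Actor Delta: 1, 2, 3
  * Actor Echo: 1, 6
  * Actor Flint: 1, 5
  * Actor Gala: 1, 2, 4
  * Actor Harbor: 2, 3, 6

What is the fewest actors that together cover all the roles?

Take {Flint, Gala, Harbor}. Their union is {1, 2, 3, 4, 5, 6}, which is all 6 roles.
No 2 of the 8 actors cover everything (all 28 combinations miss at least one role), so 3 is optimal.

3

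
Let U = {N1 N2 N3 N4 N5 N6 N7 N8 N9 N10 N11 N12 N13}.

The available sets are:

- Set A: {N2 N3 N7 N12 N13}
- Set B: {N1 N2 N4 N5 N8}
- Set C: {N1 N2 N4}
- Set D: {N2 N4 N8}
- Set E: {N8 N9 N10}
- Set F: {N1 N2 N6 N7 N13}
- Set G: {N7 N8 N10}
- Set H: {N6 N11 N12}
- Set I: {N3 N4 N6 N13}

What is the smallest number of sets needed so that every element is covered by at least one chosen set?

A and B and E and H together: A ∪ B ∪ E ∪ H = {N1, N2, N3, N4, N5, N6, N7, N8, N9, N10, N11, N12, N13} — every element is covered.
No 3 of the 9 sets cover everything (all 84 combinations miss at least one element), so 4 is optimal.

4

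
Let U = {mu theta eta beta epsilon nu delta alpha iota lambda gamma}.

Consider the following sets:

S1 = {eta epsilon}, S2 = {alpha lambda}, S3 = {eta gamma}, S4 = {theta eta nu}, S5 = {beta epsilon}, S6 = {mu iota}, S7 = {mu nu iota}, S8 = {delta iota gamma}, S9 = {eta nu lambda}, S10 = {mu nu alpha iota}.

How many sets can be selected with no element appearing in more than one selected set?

S2, S3, S5, S6 are pairwise disjoint (S2={alpha,lambda}; S3={eta,gamma}; S5={beta,epsilon}; S6={mu,iota}).
Every remaining set overlaps one of these, and no 5 of the listed sets are pairwise disjoint, so 4 is the maximum.

4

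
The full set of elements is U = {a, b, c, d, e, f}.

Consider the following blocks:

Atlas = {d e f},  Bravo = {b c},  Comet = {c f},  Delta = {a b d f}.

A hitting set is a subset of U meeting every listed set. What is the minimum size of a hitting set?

The 2 elements {c, f} hit every block.
The blocks Atlas, Bravo are pairwise disjoint, so any hitting set needs a separate element for each — at least 2. Hence 2 is optimal.

2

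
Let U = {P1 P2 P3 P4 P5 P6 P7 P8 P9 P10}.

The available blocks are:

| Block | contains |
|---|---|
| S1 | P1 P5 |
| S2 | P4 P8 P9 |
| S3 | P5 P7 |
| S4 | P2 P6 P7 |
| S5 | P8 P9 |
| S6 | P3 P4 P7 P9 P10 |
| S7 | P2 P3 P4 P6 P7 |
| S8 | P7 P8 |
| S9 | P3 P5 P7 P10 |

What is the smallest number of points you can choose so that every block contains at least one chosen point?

3

Take H = {P1, P7, P9}. Each listed block contains at least one of these, so H is a hitting set of size 3.
The blocks S1, S4, S5 are pairwise disjoint, so any hitting set needs a separate point for each — at least 3. Hence 3 is optimal.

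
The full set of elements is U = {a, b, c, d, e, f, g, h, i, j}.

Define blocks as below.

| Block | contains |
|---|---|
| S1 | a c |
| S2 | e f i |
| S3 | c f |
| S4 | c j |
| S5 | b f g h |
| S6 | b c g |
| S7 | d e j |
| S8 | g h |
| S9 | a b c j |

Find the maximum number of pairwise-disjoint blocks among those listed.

3

S3, S7, S8 are pairwise disjoint (S3={c,f}; S7={d,e,j}; S8={g,h}).
Every remaining block overlaps one of these, and no 4 of the listed blocks are pairwise disjoint, so 3 is the maximum.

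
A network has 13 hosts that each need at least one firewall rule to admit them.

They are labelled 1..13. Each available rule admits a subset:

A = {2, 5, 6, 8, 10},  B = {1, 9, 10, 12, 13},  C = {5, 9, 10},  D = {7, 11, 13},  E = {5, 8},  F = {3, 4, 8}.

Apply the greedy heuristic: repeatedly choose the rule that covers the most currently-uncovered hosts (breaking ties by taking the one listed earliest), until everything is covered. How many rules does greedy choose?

4

Greedy: pick A (covers 5 new) → pick B (covers 4 new) → pick D (covers 2 new) → pick F (covers 2 new). Total picks: 4.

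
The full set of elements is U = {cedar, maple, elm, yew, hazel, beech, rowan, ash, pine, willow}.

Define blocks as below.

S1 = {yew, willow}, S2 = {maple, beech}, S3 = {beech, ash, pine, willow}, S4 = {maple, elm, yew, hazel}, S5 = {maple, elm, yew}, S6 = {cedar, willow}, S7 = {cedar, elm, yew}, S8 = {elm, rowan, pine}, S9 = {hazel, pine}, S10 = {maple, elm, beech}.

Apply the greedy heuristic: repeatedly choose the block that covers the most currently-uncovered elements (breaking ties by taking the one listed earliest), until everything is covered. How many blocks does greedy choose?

4

Greedy: pick S3 (covers 4 new) → pick S4 (covers 4 new) → pick S6 (covers 1 new) → pick S8 (covers 1 new). Total picks: 4.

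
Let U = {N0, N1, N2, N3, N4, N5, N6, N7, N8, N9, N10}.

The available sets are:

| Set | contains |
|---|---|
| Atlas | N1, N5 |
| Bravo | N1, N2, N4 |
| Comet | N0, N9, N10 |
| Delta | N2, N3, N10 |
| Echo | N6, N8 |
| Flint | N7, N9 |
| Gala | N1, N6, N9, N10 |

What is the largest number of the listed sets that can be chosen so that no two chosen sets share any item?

4

Atlas, Delta, Echo, Flint are pairwise disjoint (Atlas={N1,N5}; Delta={N2,N3,N10}; Echo={N6,N8}; Flint={N7,N9}).
Every remaining set overlaps one of these, and no 5 of the listed sets are pairwise disjoint, so 4 is the maximum.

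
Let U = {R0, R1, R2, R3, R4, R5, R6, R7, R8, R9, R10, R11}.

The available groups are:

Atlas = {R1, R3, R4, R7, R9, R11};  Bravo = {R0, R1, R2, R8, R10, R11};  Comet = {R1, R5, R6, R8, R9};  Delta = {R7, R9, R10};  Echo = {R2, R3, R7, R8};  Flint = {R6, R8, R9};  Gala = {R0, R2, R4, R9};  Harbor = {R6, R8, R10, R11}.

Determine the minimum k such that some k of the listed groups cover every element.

3

Atlas and Bravo and Comet together: Atlas ∪ Bravo ∪ Comet = {R0, R1, R2, R3, R4, R5, R6, R7, R8, R9, R10, R11} — every element is covered.
Only Comet contains R5, so Comet is forced; the remaining 7 elements need at least 2 more groups (each remaining group adds at most 4) — so at least 3 groups are needed, and 3 is optimal.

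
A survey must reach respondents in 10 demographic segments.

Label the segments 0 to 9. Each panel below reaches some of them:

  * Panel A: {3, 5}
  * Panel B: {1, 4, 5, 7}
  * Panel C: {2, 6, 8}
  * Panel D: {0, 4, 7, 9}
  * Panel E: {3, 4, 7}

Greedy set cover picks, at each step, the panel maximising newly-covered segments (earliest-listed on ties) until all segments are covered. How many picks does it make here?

4

Greedy: pick B (covers 4 new) → pick C (covers 3 new) → pick D (covers 2 new) → pick A (covers 1 new). Total picks: 4.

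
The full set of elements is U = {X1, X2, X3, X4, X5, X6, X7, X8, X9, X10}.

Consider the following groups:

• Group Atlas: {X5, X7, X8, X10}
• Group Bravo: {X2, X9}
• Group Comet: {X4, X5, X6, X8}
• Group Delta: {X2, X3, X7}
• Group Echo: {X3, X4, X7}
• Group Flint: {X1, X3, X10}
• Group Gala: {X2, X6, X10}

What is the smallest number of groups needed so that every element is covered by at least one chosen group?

Take {Atlas, Bravo, Comet, Flint}. Their union is {X1, X2, X3, X4, X5, X6, X7, X8, X9, X10}, which is all 10 elements.
No 3 of the 7 groups cover everything (all 35 combinations miss at least one element), so 4 is optimal.

4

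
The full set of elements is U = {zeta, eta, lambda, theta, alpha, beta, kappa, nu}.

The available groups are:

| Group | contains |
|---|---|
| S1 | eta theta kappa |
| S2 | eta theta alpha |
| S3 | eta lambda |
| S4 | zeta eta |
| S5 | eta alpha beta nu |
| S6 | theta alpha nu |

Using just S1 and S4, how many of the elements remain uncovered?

Union of S1, S4 = {zeta, eta, theta, kappa}.
Not covered: lambda, alpha, beta, nu — 4 elements.

4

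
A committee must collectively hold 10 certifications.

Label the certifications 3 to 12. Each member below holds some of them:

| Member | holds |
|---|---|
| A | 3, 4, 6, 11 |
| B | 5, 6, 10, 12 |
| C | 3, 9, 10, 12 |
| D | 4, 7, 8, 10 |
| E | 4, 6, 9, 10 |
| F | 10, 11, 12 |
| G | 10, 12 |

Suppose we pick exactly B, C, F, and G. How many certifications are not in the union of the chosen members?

Union of B, C, F, G = {3, 5, 6, 9, 10, 11, 12}.
Not covered: 4, 7, 8 — 3 certifications.

3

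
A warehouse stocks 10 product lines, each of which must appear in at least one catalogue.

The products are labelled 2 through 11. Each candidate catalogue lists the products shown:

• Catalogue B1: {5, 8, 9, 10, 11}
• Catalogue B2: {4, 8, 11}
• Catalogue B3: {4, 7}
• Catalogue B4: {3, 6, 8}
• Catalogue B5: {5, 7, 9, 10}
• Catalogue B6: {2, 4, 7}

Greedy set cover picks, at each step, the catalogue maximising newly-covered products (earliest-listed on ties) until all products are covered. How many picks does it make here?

Greedy: pick B1 (covers 5 new) → pick B6 (covers 3 new) → pick B4 (covers 2 new). Total picks: 3.

3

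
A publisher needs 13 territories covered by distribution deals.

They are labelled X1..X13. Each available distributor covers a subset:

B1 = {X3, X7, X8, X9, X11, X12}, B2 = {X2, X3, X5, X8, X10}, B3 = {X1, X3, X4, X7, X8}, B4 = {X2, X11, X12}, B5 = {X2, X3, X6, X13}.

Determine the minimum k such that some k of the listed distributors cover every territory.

4

B1 and B2 and B3 and B5 together: B1 ∪ B2 ∪ B3 ∪ B5 = {X1, X2, X3, X4, X5, X6, X7, X8, X9, X10, X11, X12, X13} — every territory is covered.
Only B3 contains X1, so B3 is forced; the remaining 8 territories need at least 3 more distributors (each remaining distributor adds at most 3) — so at least 4 distributors are needed, and 4 is optimal.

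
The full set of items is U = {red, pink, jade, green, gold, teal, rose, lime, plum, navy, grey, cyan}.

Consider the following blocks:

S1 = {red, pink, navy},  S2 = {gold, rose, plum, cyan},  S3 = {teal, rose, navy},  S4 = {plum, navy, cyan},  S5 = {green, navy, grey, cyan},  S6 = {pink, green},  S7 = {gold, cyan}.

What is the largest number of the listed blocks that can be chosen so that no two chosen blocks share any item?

3

S3, S6, S7 are pairwise disjoint (S3={teal,rose,navy}; S6={pink,green}; S7={gold,cyan}).
Every remaining block overlaps one of these, and no 4 of the listed blocks are pairwise disjoint, so 3 is the maximum.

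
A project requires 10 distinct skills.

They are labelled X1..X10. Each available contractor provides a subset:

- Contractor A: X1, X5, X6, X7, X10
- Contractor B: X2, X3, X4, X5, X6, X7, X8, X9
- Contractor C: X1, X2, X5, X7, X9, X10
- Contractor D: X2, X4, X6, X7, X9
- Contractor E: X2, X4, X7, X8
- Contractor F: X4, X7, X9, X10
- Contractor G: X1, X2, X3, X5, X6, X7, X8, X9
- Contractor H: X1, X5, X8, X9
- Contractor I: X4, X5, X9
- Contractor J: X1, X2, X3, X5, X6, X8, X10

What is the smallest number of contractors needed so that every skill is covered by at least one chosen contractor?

Take {D, J}. Their union is {X1, X2, X3, X4, X5, X6, X7, X8, X9, X10}, which is all 10 skills.
No single contractor has all 10 skills (the largest, B, has 8), so 2 is optimal.

2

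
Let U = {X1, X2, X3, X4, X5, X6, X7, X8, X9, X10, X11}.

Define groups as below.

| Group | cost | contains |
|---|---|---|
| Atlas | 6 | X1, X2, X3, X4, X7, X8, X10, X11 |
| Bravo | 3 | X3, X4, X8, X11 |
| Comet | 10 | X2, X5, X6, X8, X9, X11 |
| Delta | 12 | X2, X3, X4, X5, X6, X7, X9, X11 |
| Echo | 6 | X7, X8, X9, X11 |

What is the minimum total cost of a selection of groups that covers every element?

Atlas, Comet together cover every element (Atlas ∪ Comet = {X1, X2, X3, X4, X5, X6, X7, X8, X9, X10, X11}); total cost 6 + 10 = 16.
No covering selection has total cost below 16.

16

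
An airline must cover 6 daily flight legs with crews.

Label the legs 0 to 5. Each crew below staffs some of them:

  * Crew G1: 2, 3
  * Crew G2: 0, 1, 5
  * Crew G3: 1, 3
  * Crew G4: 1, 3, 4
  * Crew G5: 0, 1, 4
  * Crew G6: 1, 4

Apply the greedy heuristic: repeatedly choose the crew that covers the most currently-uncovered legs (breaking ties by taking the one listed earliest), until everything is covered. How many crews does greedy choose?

Greedy: pick G2 (covers 3 new) → pick G1 (covers 2 new) → pick G4 (covers 1 new). Total picks: 3.

3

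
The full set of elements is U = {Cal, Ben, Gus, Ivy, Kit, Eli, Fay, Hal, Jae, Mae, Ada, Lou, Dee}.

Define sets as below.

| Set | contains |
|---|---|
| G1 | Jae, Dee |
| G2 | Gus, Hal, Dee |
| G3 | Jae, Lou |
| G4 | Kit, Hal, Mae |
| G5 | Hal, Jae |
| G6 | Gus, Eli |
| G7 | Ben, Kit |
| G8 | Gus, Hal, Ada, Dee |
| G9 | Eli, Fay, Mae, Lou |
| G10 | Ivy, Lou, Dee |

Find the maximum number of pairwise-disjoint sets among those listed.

G5, G6, G7, G10 are pairwise disjoint (G5={Hal,Jae}; G6={Gus,Eli}; G7={Ben,Kit}; G10={Ivy,Lou,Dee}).
Every remaining set overlaps one of these, and no 5 of the listed sets are pairwise disjoint, so 4 is the maximum.

4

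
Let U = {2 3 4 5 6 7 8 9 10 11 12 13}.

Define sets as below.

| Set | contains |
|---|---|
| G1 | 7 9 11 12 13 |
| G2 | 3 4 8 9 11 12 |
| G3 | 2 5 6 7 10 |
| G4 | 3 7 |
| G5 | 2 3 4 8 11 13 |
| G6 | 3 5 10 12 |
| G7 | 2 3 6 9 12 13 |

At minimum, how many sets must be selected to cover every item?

3

G1, G3, and G5 cover everything between them: the union {2, 3, 4, 5, 6, 7, 8, 9, 10, 11, 12, 13} is all of U.
No 2 of the 7 sets cover everything (all 21 combinations miss at least one item), so 3 is optimal.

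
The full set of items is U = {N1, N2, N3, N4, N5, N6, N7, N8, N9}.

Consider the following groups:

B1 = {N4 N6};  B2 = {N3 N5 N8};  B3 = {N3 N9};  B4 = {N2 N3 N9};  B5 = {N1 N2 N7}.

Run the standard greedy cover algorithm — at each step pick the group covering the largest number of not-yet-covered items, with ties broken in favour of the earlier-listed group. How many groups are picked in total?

Greedy: pick B2 (covers 3 new) → pick B5 (covers 3 new) → pick B1 (covers 2 new) → pick B3 (covers 1 new). Total picks: 4.

4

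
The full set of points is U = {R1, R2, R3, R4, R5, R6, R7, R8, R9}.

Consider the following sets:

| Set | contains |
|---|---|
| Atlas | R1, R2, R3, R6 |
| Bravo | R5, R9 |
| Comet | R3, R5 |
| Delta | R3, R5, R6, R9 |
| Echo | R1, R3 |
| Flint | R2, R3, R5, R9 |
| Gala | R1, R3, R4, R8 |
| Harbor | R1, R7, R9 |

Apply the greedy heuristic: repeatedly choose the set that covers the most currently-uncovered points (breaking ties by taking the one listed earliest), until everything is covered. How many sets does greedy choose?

Greedy: pick Atlas (covers 4 new) → pick Bravo (covers 2 new) → pick Gala (covers 2 new) → pick Harbor (covers 1 new). Total picks: 4.

4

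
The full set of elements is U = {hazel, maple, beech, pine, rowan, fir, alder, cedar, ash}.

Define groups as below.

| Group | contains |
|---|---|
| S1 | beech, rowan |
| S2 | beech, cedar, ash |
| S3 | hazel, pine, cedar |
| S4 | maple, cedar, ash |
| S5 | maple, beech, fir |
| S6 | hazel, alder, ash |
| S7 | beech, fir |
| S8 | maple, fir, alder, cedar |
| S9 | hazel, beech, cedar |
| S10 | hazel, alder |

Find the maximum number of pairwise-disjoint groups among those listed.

S1, S4, S10 are pairwise disjoint (S1={beech,rowan}; S4={maple,cedar,ash}; S10={hazel,alder}).
Every remaining group overlaps one of these, and no 4 of the listed groups are pairwise disjoint, so 3 is the maximum.

3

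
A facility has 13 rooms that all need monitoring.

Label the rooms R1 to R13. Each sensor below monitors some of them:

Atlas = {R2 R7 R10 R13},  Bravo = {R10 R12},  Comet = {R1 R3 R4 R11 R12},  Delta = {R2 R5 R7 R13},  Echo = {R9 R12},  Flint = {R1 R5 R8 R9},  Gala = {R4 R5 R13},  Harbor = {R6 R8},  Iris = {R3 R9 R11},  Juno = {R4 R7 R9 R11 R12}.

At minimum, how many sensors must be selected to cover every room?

4

Atlas and Comet and Flint and Harbor together: Atlas ∪ Comet ∪ Flint ∪ Harbor = {R1, R2, R3, R4, R5, R6, R7, R8, R9, R10, R11, R12, R13} — every room is covered.
Only Harbor contains R6, so Harbor is forced; the remaining 11 rooms need at least 3 more sensors (each remaining sensor adds at most 5) — so at least 4 sensors are needed, and 4 is optimal.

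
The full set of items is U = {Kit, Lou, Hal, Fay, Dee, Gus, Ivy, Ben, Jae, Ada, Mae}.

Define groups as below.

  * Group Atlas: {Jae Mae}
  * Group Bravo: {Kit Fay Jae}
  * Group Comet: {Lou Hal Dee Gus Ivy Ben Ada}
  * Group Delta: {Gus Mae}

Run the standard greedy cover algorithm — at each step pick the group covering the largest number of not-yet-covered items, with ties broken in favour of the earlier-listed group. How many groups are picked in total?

Greedy: pick Comet (covers 7 new) → pick Bravo (covers 3 new) → pick Atlas (covers 1 new). Total picks: 3.

3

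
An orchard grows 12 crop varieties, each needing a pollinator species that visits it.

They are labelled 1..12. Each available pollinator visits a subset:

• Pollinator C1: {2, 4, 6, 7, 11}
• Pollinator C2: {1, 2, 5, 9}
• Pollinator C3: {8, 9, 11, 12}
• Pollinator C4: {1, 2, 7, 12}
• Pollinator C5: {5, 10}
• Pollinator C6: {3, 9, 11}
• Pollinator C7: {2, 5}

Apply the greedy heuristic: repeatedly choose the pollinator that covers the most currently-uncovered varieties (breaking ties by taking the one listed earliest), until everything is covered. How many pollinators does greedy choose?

5

Greedy: pick C1 (covers 5 new) → pick C2 (covers 3 new) → pick C3 (covers 2 new) → pick C5 (covers 1 new) → pick C6 (covers 1 new). Total picks: 5.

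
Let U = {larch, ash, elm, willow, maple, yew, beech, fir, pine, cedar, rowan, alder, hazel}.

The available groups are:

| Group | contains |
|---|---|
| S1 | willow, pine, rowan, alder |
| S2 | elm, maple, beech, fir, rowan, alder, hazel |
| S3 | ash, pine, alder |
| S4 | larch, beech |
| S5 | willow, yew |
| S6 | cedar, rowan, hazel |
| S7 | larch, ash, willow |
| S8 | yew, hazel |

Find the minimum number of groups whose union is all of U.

S1, S2, S6, S7, and S8 cover everything between them: the union {larch, ash, elm, willow, maple, yew, beech, fir, pine, cedar, rowan, alder, hazel} is all of U.
No 4 of the 8 groups cover everything (all 70 combinations miss at least one point), so 5 is optimal.

5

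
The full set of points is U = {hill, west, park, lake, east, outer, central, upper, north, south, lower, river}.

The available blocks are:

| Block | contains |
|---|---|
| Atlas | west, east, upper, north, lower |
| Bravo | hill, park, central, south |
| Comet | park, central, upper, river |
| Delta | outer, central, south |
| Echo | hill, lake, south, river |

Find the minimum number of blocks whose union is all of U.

Take {Atlas, Comet, Delta, Echo}. Their union is {hill, west, park, lake, east, outer, central, upper, north, south, lower, river}, which is all 12 points.
No 3 of the 5 blocks cover everything (all 10 combinations miss at least one point), so 4 is optimal.

4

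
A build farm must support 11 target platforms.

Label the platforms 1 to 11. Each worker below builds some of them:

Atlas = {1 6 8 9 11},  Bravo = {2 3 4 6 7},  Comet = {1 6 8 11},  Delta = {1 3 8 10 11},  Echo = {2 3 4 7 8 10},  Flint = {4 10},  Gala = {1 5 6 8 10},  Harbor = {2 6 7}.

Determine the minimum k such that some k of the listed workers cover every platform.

3

Take {Atlas, Echo, Gala}. Their union is {1, 2, 3, 4, 5, 6, 7, 8, 9, 10, 11}, which is all 11 platforms.
Only Gala contains 5, so Gala is forced; the remaining 6 platforms need at least 2 more workers (each remaining worker adds at most 4) — so at least 3 workers are needed, and 3 is optimal.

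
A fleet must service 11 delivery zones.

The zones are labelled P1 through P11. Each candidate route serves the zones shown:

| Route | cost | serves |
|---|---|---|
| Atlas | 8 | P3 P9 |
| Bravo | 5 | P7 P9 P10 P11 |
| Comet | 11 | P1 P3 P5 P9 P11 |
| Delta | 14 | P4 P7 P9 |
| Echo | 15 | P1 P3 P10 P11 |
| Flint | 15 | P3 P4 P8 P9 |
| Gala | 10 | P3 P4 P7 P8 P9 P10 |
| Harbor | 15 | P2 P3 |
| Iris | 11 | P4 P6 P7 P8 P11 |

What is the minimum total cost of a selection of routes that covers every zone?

Bravo, Comet, Harbor, Iris together cover every zone (Bravo ∪ Comet ∪ Harbor ∪ Iris = {P1, P2, P3, P4, P5, P6, P7, P8, P9, P10, P11}); total cost 5 + 11 + 15 + 11 = 42.
The greedy pick Bravo, Gala, Comet, Iris, Harbor costs 52; no covering selection beats 42.

42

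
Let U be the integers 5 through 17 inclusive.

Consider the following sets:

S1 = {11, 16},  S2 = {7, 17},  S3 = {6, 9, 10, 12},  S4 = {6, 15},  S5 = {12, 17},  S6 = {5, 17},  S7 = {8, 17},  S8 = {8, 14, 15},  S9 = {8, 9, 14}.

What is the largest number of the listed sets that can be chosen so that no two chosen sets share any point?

S1, S3, S6, S8 are pairwise disjoint (S1={11,16}; S3={6,9,10,12}; S6={5,17}; S8={8,14,15}).
Every remaining set overlaps one of these, and no 5 of the listed sets are pairwise disjoint, so 4 is the maximum.

4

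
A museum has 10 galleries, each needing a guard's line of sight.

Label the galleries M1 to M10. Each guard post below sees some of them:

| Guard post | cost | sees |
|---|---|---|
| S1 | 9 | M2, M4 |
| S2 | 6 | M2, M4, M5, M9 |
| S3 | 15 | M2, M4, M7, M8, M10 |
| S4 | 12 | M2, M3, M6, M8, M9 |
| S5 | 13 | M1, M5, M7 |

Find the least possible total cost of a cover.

40

S3, S4, S5 together cover every gallery (S3 ∪ S4 ∪ S5 = {M1, M2, M3, M4, M5, M6, M7, M8, M9, M10}); total cost 15 + 12 + 13 = 40.
The greedy pick S2, S4, S5, S3 costs 46; no covering selection beats 40.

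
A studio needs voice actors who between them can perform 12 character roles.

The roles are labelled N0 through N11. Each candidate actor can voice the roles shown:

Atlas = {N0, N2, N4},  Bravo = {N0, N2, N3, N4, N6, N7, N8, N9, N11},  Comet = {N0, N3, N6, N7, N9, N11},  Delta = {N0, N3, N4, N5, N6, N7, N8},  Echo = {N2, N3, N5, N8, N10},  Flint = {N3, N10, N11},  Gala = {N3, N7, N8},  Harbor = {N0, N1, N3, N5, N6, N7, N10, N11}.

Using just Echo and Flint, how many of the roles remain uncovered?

Union of Echo, Flint = {N2, N3, N5, N8, N10, N11}.
Not covered: N0, N1, N4, N6, N7, N9 — 6 roles.

6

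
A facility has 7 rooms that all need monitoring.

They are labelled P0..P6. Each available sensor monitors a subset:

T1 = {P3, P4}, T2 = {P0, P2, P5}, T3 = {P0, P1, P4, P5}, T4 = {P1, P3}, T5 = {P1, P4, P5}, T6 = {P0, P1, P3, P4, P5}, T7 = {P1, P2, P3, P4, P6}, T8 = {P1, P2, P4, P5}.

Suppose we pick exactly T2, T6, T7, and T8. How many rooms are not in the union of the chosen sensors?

0

Union of T2, T6, T7, T8 = {P0, P1, P2, P3, P4, P5, P6} — that's every room, so 0 are uncovered.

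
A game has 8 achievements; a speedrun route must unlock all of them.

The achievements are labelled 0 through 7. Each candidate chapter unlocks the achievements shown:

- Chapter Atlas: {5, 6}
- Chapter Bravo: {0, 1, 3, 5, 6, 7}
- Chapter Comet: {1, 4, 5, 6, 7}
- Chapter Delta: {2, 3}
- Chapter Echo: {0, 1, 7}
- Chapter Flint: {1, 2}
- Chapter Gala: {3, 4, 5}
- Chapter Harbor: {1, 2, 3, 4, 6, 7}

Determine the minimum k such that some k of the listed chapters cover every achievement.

2

Bravo and Harbor together: Bravo ∪ Harbor = {0, 1, 2, 3, 4, 5, 6, 7} — every achievement is covered.
No single chapter has all 8 achievements (the largest, Bravo, has 6), so 2 is optimal.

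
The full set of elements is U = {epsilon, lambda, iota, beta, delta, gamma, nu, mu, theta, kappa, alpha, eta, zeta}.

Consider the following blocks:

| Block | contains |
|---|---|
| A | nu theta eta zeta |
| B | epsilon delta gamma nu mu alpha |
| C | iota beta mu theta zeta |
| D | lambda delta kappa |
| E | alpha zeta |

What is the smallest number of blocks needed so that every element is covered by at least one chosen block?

A, B, C, and D cover everything between them: the union {epsilon, lambda, iota, beta, delta, gamma, nu, mu, theta, kappa, alpha, eta, zeta} is all of U.
No 3 of the 5 blocks cover everything (all 10 combinations miss at least one element), so 4 is optimal.

4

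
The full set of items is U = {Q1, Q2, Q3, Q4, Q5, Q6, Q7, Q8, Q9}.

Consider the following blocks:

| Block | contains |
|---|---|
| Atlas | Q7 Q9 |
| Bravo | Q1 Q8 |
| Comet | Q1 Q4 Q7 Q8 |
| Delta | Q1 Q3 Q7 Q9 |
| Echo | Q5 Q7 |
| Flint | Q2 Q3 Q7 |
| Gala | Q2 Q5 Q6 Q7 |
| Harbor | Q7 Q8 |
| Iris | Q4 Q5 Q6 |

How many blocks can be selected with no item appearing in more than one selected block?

3

Atlas, Bravo, Iris are pairwise disjoint (Atlas={Q7,Q9}; Bravo={Q1,Q8}; Iris={Q4,Q5,Q6}).
Every remaining block overlaps one of these, and no 4 of the listed blocks are pairwise disjoint, so 3 is the maximum.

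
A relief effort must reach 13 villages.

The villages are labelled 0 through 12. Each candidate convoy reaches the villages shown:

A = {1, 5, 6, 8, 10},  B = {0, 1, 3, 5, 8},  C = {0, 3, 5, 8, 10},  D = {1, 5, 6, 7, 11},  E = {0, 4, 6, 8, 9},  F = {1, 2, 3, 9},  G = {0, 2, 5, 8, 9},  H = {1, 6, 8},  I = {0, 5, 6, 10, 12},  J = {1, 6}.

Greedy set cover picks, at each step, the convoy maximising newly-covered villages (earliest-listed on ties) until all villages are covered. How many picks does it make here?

5

Greedy: pick A (covers 5 new) → pick E (covers 3 new) → pick D (covers 2 new) → pick F (covers 2 new) → pick I (covers 1 new). Total picks: 5.
(The true minimum cover uses only 4 convoys, so greedy is not optimal here.)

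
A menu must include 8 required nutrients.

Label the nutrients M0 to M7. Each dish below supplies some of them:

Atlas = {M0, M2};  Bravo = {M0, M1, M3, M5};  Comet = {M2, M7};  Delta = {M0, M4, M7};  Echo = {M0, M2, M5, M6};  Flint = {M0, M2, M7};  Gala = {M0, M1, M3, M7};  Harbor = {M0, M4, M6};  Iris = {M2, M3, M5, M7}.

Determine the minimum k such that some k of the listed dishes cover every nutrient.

3

Take {Echo, Gala, Harbor}. Their union is {M0, M1, M2, M3, M4, M5, M6, M7}, which is all 8 nutrients.
No 2 of the 9 dishes cover everything (all 36 combinations miss at least one nutrient), so 3 is optimal.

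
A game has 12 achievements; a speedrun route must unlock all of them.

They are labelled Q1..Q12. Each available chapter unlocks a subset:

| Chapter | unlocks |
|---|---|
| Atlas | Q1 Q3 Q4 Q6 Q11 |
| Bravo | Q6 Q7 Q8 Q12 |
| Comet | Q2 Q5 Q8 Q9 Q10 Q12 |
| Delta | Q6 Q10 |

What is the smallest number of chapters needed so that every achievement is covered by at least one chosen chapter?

3

Take {Atlas, Bravo, Comet}. Their union is {Q1, Q2, Q3, Q4, Q5, Q6, Q7, Q8, Q9, Q10, Q11, Q12}, which is all 12 achievements.
Only Atlas contains Q1, so Atlas is forced; the remaining 7 achievements need at least 2 more chapters (each remaining chapter adds at most 6) — so at least 3 chapters are needed, and 3 is optimal.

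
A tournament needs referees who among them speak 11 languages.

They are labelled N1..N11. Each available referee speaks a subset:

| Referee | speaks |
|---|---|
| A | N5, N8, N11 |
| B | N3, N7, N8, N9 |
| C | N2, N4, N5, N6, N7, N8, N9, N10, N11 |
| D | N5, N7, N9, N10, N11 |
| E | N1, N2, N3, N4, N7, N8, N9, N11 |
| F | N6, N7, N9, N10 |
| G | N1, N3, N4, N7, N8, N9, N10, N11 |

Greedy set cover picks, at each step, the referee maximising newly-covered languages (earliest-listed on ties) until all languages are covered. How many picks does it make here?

Greedy: pick C (covers 9 new) → pick E (covers 2 new). Total picks: 2.

2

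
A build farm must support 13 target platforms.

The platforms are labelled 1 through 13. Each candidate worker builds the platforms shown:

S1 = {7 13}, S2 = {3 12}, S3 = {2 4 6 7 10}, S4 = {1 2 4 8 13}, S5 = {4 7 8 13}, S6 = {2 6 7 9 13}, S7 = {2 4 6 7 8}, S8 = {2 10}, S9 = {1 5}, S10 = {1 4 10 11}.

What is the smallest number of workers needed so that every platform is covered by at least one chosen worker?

Take {S2, S6, S7, S9, S10}. Their union is {1, 2, 3, 4, 5, 6, 7, 8, 9, 10, 11, 12, 13}, which is all 13 platforms.
No 4 of the 10 workers cover everything (all 210 combinations miss at least one platform), so 5 is optimal.

5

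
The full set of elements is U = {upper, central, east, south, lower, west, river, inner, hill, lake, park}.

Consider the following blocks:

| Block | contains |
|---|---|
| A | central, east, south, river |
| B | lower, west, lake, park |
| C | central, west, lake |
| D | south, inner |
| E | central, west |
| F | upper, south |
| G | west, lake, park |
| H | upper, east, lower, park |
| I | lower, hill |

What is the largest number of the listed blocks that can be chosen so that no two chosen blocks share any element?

E, F, I are pairwise disjoint (E={central,west}; F={upper,south}; I={lower,hill}).
Every remaining block overlaps one of these, and no 4 of the listed blocks are pairwise disjoint, so 3 is the maximum.

3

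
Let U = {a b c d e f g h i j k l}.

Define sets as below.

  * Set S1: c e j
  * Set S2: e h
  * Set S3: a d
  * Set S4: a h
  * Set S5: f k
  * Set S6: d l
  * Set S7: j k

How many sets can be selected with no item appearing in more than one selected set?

4

S1, S4, S5, S6 are pairwise disjoint (S1={c,e,j}; S4={a,h}; S5={f,k}; S6={d,l}).
Every remaining set overlaps one of these, and no 5 of the listed sets are pairwise disjoint, so 4 is the maximum.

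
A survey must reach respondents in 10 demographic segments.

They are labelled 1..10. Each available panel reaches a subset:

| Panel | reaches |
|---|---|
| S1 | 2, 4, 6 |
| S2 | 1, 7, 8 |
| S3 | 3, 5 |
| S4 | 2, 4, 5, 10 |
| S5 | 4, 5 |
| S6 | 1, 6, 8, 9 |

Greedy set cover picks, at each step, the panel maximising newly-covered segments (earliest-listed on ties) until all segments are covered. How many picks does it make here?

4

Greedy: pick S4 (covers 4 new) → pick S6 (covers 4 new) → pick S2 (covers 1 new) → pick S3 (covers 1 new). Total picks: 4.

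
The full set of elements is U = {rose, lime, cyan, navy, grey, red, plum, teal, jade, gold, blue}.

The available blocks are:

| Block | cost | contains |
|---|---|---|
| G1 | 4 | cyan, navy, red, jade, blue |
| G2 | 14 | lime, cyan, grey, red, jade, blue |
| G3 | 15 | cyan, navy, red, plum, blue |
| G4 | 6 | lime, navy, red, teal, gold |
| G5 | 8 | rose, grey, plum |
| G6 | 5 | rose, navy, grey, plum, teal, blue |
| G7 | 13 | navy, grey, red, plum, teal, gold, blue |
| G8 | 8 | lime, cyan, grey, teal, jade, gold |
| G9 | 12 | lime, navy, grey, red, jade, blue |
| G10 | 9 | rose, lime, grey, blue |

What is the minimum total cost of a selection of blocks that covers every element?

G1, G4, G6 together cover every element (G1 ∪ G4 ∪ G6 = {rose, lime, cyan, navy, grey, red, plum, teal, jade, gold, blue}); total cost 4 + 6 + 5 = 15.
No covering selection has total cost below 15.

15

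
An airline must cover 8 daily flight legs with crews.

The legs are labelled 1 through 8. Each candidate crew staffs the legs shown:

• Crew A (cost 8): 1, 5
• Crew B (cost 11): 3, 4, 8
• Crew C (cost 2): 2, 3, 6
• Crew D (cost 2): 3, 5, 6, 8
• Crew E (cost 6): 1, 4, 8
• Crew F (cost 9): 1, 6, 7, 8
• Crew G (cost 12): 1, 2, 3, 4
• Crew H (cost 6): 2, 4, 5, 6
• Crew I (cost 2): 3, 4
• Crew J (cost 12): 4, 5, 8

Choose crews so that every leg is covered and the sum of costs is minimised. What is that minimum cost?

C, D, F, I together cover every leg (C ∪ D ∪ F ∪ I = {1, 2, 3, 4, 5, 6, 7, 8}); total cost 2 + 2 + 9 + 2 = 15.
No covering selection has total cost below 15.

15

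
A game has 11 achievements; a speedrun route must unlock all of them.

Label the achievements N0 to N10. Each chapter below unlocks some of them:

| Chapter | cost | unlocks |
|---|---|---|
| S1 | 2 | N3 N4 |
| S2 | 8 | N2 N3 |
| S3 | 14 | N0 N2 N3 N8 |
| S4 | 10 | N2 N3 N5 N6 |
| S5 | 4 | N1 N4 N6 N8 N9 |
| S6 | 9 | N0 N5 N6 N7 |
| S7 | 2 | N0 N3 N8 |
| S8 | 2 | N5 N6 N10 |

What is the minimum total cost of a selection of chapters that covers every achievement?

S2, S5, S6, S8 together cover every achievement (S2 ∪ S5 ∪ S6 ∪ S8 = {N0, N1, N2, N3, N4, N5, N6, N7, N8, N9, N10}); total cost 8 + 4 + 9 + 2 = 23.
The greedy pick S7, S8, S5, S2, S6 costs 25; no covering selection beats 23.

23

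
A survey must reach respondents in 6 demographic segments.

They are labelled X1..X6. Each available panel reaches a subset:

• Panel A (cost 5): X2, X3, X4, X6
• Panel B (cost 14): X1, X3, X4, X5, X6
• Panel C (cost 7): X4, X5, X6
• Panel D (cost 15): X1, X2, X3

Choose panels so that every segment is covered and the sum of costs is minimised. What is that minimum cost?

A, B together cover every segment (A ∪ B = {X1, X2, X3, X4, X5, X6}); total cost 5 + 14 = 19.
No covering selection has total cost below 19.

19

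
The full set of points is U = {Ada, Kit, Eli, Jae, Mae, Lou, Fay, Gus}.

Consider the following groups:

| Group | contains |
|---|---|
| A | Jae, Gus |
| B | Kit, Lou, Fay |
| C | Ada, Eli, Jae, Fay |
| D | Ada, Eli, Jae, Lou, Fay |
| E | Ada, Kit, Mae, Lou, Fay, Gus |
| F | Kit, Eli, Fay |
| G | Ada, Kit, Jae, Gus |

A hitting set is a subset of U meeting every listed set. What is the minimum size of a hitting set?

H = {Kit, Jae} meets every group (each contains at least one member of H), and |H| = 2.
The groups A, B are pairwise disjoint, so any hitting set needs a separate point for each — at least 2. Hence 2 is optimal.

2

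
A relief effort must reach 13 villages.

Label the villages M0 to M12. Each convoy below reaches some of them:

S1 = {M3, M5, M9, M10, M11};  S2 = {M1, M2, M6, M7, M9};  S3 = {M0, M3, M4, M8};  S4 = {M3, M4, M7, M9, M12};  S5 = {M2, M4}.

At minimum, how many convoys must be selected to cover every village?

Take {S1, S2, S3, S4}. Their union is {M0, M1, M2, M3, M4, M5, M6, M7, M8, M9, M10, M11, M12}, which is all 13 villages.
Only S4 contains M12, so S4 is forced; the remaining 8 villages need at least 3 more convoys (each remaining convoy adds at most 3) — so at least 4 convoys are needed, and 4 is optimal.

4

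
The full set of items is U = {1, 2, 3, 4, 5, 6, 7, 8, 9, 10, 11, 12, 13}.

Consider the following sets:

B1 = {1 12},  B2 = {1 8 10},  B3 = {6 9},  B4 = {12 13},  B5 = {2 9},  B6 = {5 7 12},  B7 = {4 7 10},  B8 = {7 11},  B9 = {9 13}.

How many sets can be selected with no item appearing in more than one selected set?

4

B2, B4, B5, B8 are pairwise disjoint (B2={1,8,10}; B4={12,13}; B5={2,9}; B8={7,11}).
Every remaining set overlaps one of these, and no 5 of the listed sets are pairwise disjoint, so 4 is the maximum.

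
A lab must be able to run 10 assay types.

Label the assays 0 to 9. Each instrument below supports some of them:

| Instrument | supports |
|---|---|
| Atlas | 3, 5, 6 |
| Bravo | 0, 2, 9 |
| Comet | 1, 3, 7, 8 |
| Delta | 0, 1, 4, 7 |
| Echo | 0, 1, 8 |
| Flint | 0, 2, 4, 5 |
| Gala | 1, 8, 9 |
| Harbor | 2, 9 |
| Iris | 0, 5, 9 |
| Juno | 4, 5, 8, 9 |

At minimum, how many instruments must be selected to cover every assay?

Atlas and Comet and Delta and Harbor together: Atlas ∪ Comet ∪ Delta ∪ Harbor = {0, 1, 2, 3, 4, 5, 6, 7, 8, 9} — every assay is covered.
No 3 of the 10 instruments cover everything (all 120 combinations miss at least one assay), so 4 is optimal.

4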